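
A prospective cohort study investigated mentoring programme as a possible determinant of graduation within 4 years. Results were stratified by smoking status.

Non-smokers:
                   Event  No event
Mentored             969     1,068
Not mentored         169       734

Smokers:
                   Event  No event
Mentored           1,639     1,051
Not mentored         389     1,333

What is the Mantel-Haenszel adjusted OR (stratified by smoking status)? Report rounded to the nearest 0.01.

4.78

OR_MH = Σ(aᵢdᵢ/nᵢ) / Σ(bᵢcᵢ/nᵢ), where nᵢ is the stratum total.
Stratum 1 (Non-smokers): n = 2940; a·d/n = 969·734/2940 = 241.9204; b·c/n = 1068·169/2940 = 61.3918
Stratum 2 (Smokers): n = 4412; a·d/n = 1639·1333/4412 = 495.1920; b·c/n = 1051·389/4412 = 92.6652
OR_MH = (241.9204 + 495.1920) / (61.3918 + 92.6652) = 737.1124 / 154.0571 = 4.78467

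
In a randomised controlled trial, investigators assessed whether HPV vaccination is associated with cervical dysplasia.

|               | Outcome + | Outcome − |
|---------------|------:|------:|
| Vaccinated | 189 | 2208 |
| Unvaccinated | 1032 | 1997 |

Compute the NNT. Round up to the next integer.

Risk in treated group = 189/2397 = 0.07885; risk in control = 1032/3029 = 0.34071.
Absolute risk reduction = 0.34071 − 0.07885 = 0.26186
NNT = 1 / ARR = 1 / 0.26186 = 3.819 → round up → 4

4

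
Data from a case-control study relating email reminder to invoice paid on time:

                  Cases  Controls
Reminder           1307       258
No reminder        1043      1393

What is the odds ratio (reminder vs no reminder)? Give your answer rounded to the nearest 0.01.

6.77

Cells: a = 1307, b = 258, c = 1043, d = 1393.
OR = (a·d)/(b·c) = (1307 × 1393) / (258 × 1043) = 1820651 / 269094 = 6.76586
The odds of invoice paid on time are about 6.77 times as high in the reminder group.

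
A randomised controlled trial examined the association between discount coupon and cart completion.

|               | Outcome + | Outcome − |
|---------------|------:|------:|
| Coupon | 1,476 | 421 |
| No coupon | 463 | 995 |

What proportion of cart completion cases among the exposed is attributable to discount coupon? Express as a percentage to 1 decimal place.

Cells: a = 1476, b = 421, c = 463, d = 995.
Risk in exposed = 1476/1897 = 0.77807; risk in unexposed = 463/1458 = 0.31756.
RR = 0.77807/0.31756 = 2.45017
AR% = (RR − 1)/RR × 100 = (2.45017 − 1)/2.45017 × 100 = 59.1864%

59.2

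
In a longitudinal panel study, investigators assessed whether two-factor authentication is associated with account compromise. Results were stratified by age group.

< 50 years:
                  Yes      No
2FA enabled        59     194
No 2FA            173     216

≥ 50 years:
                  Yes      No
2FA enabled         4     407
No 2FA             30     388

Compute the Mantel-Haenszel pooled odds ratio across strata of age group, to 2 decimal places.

0.32

OR_MH = Σ(aᵢdᵢ/nᵢ) / Σ(bᵢcᵢ/nᵢ), where nᵢ is the stratum total.
Stratum 1 (< 50 years): n = 642; a·d/n = 59·216/642 = 19.8505; b·c/n = 194·173/642 = 52.2773
Stratum 2 (≥ 50 years): n = 829; a·d/n = 4·388/829 = 1.8721; b·c/n = 407·30/829 = 14.7286
OR_MH = (19.8505 + 1.8721) / (52.2773 + 14.7286) = 21.7226 / 67.0058 = 0.32419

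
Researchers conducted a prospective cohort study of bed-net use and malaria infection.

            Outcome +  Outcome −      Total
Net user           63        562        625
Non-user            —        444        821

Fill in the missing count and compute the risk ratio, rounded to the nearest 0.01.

The missing cell is in the unexposed row: 821 − 444 = 377.
So a = 63, b = 562, c = 377, d = 444.
RR = [a/(a+b)] / [c/(c+d)] = (63/625) / (377/821) = 0.10080/0.45920 = 0.21951

0.22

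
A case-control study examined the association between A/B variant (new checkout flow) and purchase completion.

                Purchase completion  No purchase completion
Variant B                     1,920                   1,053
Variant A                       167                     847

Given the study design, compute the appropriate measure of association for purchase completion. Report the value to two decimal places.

Cells: a = 1920, b = 1053, c = 167, d = 847.
This is a case-control study: participants were sampled on outcome status, so risks in the source population cannot be estimated directly — relative risk is not valid here. The odds ratio is the appropriate measure.
OR = (a·d)/(b·c) = (1920 × 847) / (1053 × 167) = 1626240 / 175851 = 9.24783

9.25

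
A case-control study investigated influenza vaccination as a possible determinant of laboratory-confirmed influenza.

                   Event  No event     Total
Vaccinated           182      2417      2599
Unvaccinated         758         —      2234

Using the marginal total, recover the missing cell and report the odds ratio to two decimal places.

0.15

The missing cell is in the unexposed row: 2234 − 758 = 1476.
So a = 182, b = 2417, c = 758, d = 1476.
OR = (a·d)/(b·c) = (182 × 1476) / (2417 × 758) = 268632 / 1832086 = 0.14663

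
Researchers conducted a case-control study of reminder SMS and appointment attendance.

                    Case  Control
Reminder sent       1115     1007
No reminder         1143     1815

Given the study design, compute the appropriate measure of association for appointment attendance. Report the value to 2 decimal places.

Cells: a = 1115, b = 1007, c = 1143, d = 1815.
This is a case-control study: participants were sampled on outcome status, so risks in the source population cannot be estimated directly — relative risk is not valid here. The odds ratio is the appropriate measure.
OR = (a·d)/(b·c) = (1115 × 1815) / (1007 × 1143) = 2023725 / 1151001 = 1.75823

1.76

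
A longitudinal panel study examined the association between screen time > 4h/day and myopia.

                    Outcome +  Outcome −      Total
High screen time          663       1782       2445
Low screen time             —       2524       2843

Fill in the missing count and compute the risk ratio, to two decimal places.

The missing cell is in the unexposed row: 2843 − 2524 = 319.
So a = 663, b = 1782, c = 319, d = 2524.
RR = [a/(a+b)] / [c/(c+d)] = (663/2445) / (319/2843) = 0.27117/0.11221 = 2.41669

2.42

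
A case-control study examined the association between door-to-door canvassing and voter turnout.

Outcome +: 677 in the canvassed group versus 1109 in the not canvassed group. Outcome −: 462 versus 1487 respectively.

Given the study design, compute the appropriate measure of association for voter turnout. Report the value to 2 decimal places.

1.96

From the description: a = 677, b = 462, c = 1109, d = 1487.
This is a case-control study: participants were sampled on outcome status, so risks in the source population cannot be estimated directly — relative risk is not valid here. The odds ratio is the appropriate measure.
OR = (a·d)/(b·c) = (677 × 1487) / (462 × 1109) = 1006699 / 512358 = 1.96484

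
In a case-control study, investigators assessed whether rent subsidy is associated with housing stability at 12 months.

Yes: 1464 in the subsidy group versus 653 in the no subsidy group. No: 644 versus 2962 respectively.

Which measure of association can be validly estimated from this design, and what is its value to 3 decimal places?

From the description: a = 1464, b = 644, c = 653, d = 2962.
This is a case-control study: participants were sampled on outcome status, so risks in the source population cannot be estimated directly — relative risk is not valid here. The odds ratio is the appropriate measure.
OR = (a·d)/(b·c) = (1464 × 2962) / (644 × 653) = 4336368 / 420532 = 10.31162

10.312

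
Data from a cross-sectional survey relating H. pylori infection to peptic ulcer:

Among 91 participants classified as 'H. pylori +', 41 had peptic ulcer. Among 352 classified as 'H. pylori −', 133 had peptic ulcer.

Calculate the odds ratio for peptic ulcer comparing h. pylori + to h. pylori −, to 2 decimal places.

1.35

From the description: a = 41, b = 50, c = 133, d = 219.
OR = (a·d)/(b·c) = (41 × 219) / (50 × 133) = 8979 / 6650 = 1.35023
The odds of peptic ulcer are about 1.35 times as high in the h. pylori + group.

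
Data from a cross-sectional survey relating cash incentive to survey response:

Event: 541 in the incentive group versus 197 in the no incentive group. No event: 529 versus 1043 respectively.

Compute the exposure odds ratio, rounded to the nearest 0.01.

5.41

From the description: a = 541, b = 529, c = 197, d = 1043.
OR = (a·d)/(b·c) = (541 × 1043) / (529 × 197) = 564263 / 104213 = 5.41452
The odds of survey response are about 5.41 times as high in the incentive group.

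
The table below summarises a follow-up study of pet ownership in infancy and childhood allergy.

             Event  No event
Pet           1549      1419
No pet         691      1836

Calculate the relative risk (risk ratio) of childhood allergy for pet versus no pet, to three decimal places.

1.909

Cells: a = 1549, b = 1419, c = 691, d = 1836.
Risk in exposed = 1549/2968 = 0.52190; risk in unexposed = 691/2527 = 0.27345.
RR = 0.52190 / 0.27345 = 1.90860
The risk among the exposed is 1.91 times that among the unexposed.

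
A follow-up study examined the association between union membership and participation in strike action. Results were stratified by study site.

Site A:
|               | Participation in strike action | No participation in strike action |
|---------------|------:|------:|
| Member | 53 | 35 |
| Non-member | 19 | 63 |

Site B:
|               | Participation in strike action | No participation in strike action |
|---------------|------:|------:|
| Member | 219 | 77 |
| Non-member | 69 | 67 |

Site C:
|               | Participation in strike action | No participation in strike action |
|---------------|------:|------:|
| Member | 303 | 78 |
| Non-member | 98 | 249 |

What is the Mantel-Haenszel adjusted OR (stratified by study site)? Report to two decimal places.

OR_MH = Σ(aᵢdᵢ/nᵢ) / Σ(bᵢcᵢ/nᵢ), where nᵢ is the stratum total.
Stratum 1 (Site A): n = 170; a·d/n = 53·63/170 = 19.6412; b·c/n = 35·19/170 = 3.9118
Stratum 2 (Site B): n = 432; a·d/n = 219·67/432 = 33.9653; b·c/n = 77·69/432 = 12.2986
Stratum 3 (Site C): n = 728; a·d/n = 303·249/728 = 103.6360; b·c/n = 78·98/728 = 10.5000
OR_MH = (19.6412 + 33.9653 + 103.6360) / (3.9118 + 12.2986 + 10.5000) = 157.2424 / 26.7104 = 5.88694

5.89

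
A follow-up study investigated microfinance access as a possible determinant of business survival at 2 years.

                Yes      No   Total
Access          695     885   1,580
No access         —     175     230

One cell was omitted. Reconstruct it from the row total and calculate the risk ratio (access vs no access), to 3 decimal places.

The missing cell is in the unexposed row: 230 − 175 = 55.
So a = 695, b = 885, c = 55, d = 175.
RR = [a/(a+b)] / [c/(c+d)] = (695/1580) / (55/230) = 0.43987/0.23913 = 1.83947

1.839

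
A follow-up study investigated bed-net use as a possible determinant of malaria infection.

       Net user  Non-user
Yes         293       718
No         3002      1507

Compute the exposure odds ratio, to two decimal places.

Reading the table with exposure as columns: a = 293 (Net user, case), b = 3002 (Net user, non-case), c = 718 (Non-user, case), d = 1507.
OR = (a·d)/(b·c) = (293 × 1507) / (3002 × 718) = 441551 / 2155436 = 0.20485
Exposure is associated with lower odds of malaria infection (OR = 0.20 < 1).

0.20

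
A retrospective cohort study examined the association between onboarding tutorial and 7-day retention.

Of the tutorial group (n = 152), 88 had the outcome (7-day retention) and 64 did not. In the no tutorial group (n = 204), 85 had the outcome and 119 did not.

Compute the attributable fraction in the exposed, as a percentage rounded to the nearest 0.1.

From the description: a = 88, b = 64, c = 85, d = 119.
Risk in exposed = 88/152 = 0.57895; risk in unexposed = 85/204 = 0.41667.
RR = 0.57895/0.41667 = 1.38947
AR% = (RR − 1)/RR × 100 = (1.38947 − 1)/1.38947 × 100 = 28.0303%

28.0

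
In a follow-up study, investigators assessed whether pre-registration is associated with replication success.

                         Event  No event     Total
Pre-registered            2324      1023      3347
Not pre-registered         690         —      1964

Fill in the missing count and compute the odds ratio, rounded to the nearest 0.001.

The missing cell is in the unexposed row: 1964 − 690 = 1274.
So a = 2324, b = 1023, c = 690, d = 1274.
OR = (a·d)/(b·c) = (2324 × 1274) / (1023 × 690) = 2960776 / 705870 = 4.19451

4.195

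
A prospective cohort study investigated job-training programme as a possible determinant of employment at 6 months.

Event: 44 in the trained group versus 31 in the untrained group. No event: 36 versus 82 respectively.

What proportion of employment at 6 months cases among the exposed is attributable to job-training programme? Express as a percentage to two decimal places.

50.12

From the description: a = 44, b = 36, c = 31, d = 82.
Risk in exposed = 44/80 = 0.55000; risk in unexposed = 31/113 = 0.27434.
RR = 0.55000/0.27434 = 2.00484
AR% = (RR − 1)/RR × 100 = (2.00484 − 1)/2.00484 × 100 = 50.1207%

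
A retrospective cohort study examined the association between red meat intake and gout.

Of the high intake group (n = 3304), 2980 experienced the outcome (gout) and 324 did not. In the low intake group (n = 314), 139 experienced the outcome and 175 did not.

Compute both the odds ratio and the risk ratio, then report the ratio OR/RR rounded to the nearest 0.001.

5.683

From the description: a = 2980, b = 324, c = 139, d = 175.
OR = (2980·175)/(324·139) = 521500/45036 = 11.57963
Risk in exposed = 2980/3304 = 0.90194; risk in unexposed = 139/314 = 0.44268; RR = 2.03747
OR/RR = 11.57963 / 2.03747 = 5.68334
The outcome is not rare, so the OR lies further from 1 than the RR.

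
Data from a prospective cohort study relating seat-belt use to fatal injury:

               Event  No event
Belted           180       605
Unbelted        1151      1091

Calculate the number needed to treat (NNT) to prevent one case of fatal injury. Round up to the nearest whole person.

4

Risk in treated group = 180/785 = 0.22930; risk in control = 1151/2242 = 0.51338.
Absolute risk reduction = 0.51338 − 0.22930 = 0.28408
NNT = 1 / ARR = 1 / 0.28408 = 3.520 → round up → 4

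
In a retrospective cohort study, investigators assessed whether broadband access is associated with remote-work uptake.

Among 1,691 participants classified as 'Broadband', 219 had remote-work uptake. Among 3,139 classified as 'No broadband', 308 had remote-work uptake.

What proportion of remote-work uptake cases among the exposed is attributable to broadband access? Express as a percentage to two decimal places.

24.24

From the description: a = 219, b = 1472, c = 308, d = 2831.
Risk in exposed = 219/1691 = 0.12951; risk in unexposed = 308/3139 = 0.09812.
RR = 0.12951/0.09812 = 1.31990
AR% = (RR − 1)/RR × 100 = (1.31990 − 1)/1.31990 × 100 = 24.2367%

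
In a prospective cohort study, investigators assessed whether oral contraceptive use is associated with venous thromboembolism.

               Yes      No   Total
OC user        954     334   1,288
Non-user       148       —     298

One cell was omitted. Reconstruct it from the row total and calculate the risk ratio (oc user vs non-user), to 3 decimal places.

1.491

The missing cell is in the unexposed row: 298 − 148 = 150.
So a = 954, b = 334, c = 148, d = 150.
RR = [a/(a+b)] / [c/(c+d)] = (954/1288) / (148/298) = 0.74068/0.49664 = 1.49138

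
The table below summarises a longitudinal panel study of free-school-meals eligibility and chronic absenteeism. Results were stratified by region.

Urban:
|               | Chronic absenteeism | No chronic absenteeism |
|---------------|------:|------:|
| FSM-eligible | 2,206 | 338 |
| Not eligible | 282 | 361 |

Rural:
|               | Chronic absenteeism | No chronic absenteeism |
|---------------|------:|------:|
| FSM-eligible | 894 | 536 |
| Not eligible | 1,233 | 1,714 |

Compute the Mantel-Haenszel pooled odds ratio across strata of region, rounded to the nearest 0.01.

OR_MH = Σ(aᵢdᵢ/nᵢ) / Σ(bᵢcᵢ/nᵢ), where nᵢ is the stratum total.
Stratum 1 (Urban): n = 3187; a·d/n = 2206·361/3187 = 249.8795; b·c/n = 338·282/3187 = 29.9078
Stratum 2 (Rural): n = 4377; a·d/n = 894·1714/4377 = 350.0836; b·c/n = 536·1233/4377 = 150.9911
OR_MH = (249.8795 + 350.0836) / (29.9078 + 150.9911) = 599.9631 / 180.8988 = 3.31657

3.32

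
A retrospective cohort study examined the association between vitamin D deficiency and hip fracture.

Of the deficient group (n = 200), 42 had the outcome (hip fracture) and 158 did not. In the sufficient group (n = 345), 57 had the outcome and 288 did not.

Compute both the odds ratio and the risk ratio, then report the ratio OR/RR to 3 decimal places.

From the description: a = 42, b = 158, c = 57, d = 288.
OR = (42·288)/(158·57) = 12096/9006 = 1.34310
Risk in exposed = 42/200 = 0.21000; risk in unexposed = 57/345 = 0.16522; RR = 1.27105
OR/RR = 1.34310 / 1.27105 = 1.05669
The outcome is not rare, so the OR lies further from 1 than the RR.

1.057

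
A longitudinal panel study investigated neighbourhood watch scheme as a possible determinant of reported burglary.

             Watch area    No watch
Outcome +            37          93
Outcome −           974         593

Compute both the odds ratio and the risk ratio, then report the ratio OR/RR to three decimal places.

Reading the table with exposure as columns: a = 37 (Watch area, case), b = 974 (Watch area, non-case), c = 93 (No watch, case), d = 593.
OR = (37·593)/(974·93) = 21941/90582 = 0.24222
Risk in exposed = 37/1011 = 0.03660; risk in unexposed = 93/686 = 0.13557; RR = 0.26996
OR/RR = 0.24222 / 0.26996 = 0.89727
The outcome is not rare, so the OR lies further from 1 than the RR.

0.897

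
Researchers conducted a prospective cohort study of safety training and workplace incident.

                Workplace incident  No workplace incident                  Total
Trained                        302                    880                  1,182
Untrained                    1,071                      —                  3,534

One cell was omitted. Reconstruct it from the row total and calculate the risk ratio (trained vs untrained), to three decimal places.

The missing cell is in the unexposed row: 3534 − 1071 = 2463.
So a = 302, b = 880, c = 1071, d = 2463.
RR = [a/(a+b)] / [c/(c+d)] = (302/1182) / (1071/3534) = 0.25550/0.30306 = 0.84308

0.843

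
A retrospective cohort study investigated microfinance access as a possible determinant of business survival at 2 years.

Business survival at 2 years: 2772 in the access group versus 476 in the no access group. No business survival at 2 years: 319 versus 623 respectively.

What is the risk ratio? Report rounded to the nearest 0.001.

2.071

From the description: a = 2772, b = 319, c = 476, d = 623.
Risk in exposed = 2772/3091 = 0.89680; risk in unexposed = 476/1099 = 0.43312.
RR = 0.89680 / 0.43312 = 2.07055
The risk among the exposed is 2.07 times that among the unexposed.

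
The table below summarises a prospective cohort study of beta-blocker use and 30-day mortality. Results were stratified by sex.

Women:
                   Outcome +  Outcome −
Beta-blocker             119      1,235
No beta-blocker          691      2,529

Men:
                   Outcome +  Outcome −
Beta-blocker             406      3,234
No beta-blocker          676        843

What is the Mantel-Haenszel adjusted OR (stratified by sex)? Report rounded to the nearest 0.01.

0.22

OR_MH = Σ(aᵢdᵢ/nᵢ) / Σ(bᵢcᵢ/nᵢ), where nᵢ is the stratum total.
Stratum 1 (Women): n = 4574; a·d/n = 119·2529/4574 = 65.7960; b·c/n = 1235·691/4574 = 186.5730
Stratum 2 (Men): n = 5159; a·d/n = 406·843/5159 = 66.3419; b·c/n = 3234·676/5159 = 423.7612
OR_MH = (65.7960 + 66.3419) / (186.5730 + 423.7612) = 132.1379 / 610.3342 = 0.21650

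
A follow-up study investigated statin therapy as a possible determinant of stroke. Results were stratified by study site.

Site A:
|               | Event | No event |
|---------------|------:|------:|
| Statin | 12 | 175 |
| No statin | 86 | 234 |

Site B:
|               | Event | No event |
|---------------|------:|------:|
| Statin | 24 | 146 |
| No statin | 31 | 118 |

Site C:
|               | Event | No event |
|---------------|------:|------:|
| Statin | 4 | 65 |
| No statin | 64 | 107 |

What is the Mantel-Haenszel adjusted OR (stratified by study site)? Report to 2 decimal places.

0.26

OR_MH = Σ(aᵢdᵢ/nᵢ) / Σ(bᵢcᵢ/nᵢ), where nᵢ is the stratum total.
Stratum 1 (Site A): n = 507; a·d/n = 12·234/507 = 5.5385; b·c/n = 175·86/507 = 29.6844
Stratum 2 (Site B): n = 319; a·d/n = 24·118/319 = 8.8777; b·c/n = 146·31/319 = 14.1881
Stratum 3 (Site C): n = 240; a·d/n = 4·107/240 = 1.7833; b·c/n = 65·64/240 = 17.3333
OR_MH = (5.5385 + 8.8777 + 1.7833) / (29.6844 + 14.1881 + 17.3333) = 16.1995 / 61.2058 = 0.26467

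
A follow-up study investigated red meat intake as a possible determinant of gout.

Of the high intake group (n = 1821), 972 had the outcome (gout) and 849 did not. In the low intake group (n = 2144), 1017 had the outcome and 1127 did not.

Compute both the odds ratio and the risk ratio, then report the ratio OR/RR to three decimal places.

From the description: a = 972, b = 849, c = 1017, d = 1127.
OR = (972·1127)/(849·1017) = 1095444/863433 = 1.26871
Risk in exposed = 972/1821 = 0.53377; risk in unexposed = 1017/2144 = 0.47435; RR = 1.12528
OR/RR = 1.26871 / 1.12528 = 1.12746
The outcome is not rare, so the OR lies further from 1 than the RR.

1.127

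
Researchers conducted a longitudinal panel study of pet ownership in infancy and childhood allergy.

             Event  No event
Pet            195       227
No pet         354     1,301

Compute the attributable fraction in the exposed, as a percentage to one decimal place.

Cells: a = 195, b = 227, c = 354, d = 1301.
Risk in exposed = 195/422 = 0.46209; risk in unexposed = 354/1655 = 0.21390.
RR = 0.46209/0.21390 = 2.16031
AR% = (RR − 1)/RR × 100 = (2.16031 − 1)/2.16031 × 100 = 53.7104%

53.7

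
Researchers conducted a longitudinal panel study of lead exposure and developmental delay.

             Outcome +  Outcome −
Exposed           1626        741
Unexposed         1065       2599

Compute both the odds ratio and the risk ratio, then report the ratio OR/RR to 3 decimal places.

2.266

Cells: a = 1626, b = 741, c = 1065, d = 2599.
OR = (1626·2599)/(741·1065) = 4225974/789165 = 5.35499
Risk in exposed = 1626/2367 = 0.68695; risk in unexposed = 1065/3664 = 0.29067; RR = 2.36335
OR/RR = 5.35499 / 2.36335 = 2.26585
The outcome is not rare, so the OR lies further from 1 than the RR.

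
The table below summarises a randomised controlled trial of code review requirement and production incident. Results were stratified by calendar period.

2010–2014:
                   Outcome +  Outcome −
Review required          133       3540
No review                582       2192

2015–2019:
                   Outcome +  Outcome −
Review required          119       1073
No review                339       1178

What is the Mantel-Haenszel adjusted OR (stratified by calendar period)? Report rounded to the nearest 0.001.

0.214

OR_MH = Σ(aᵢdᵢ/nᵢ) / Σ(bᵢcᵢ/nᵢ), where nᵢ is the stratum total.
Stratum 1 (2010–2014): n = 6447; a·d/n = 133·2192/6447 = 45.2204; b·c/n = 3540·582/6447 = 319.5719
Stratum 2 (2015–2019): n = 2709; a·d/n = 119·1178/2709 = 51.7468; b·c/n = 1073·339/2709 = 134.2735
OR_MH = (45.2204 + 51.7468) / (319.5719 + 134.2735) = 96.9672 / 453.8454 = 0.21366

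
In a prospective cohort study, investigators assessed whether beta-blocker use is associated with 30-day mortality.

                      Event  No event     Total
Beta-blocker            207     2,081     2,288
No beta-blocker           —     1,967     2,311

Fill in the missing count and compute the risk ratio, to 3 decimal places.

The missing cell is in the unexposed row: 2311 − 1967 = 344.
So a = 207, b = 2081, c = 344, d = 1967.
RR = [a/(a+b)] / [c/(c+d)] = (207/2288) / (344/2311) = 0.09047/0.14885 = 0.60779

0.608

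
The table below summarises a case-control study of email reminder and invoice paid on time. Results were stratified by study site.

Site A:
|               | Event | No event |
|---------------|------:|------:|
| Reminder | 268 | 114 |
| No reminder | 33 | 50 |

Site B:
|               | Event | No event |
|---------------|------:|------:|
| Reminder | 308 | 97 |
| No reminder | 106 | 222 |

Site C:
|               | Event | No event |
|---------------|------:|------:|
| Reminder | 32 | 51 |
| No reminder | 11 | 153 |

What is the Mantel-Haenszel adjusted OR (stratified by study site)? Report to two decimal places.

5.82

OR_MH = Σ(aᵢdᵢ/nᵢ) / Σ(bᵢcᵢ/nᵢ), where nᵢ is the stratum total.
Stratum 1 (Site A): n = 465; a·d/n = 268·50/465 = 28.8172; b·c/n = 114·33/465 = 8.0903
Stratum 2 (Site B): n = 733; a·d/n = 308·222/733 = 93.2824; b·c/n = 97·106/733 = 14.0273
Stratum 3 (Site C): n = 247; a·d/n = 32·153/247 = 19.8219; b·c/n = 51·11/247 = 2.2713
OR_MH = (28.8172 + 93.2824 + 19.8219) / (8.0903 + 14.0273 + 2.2713) = 141.9215 / 24.3889 = 5.81911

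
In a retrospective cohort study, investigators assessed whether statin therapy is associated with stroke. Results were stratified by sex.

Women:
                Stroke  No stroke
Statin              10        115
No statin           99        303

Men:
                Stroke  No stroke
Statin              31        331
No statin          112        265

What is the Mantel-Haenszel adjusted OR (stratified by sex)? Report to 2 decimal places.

0.24

OR_MH = Σ(aᵢdᵢ/nᵢ) / Σ(bᵢcᵢ/nᵢ), where nᵢ is the stratum total.
Stratum 1 (Women): n = 527; a·d/n = 10·303/527 = 5.7495; b·c/n = 115·99/527 = 21.6034
Stratum 2 (Men): n = 739; a·d/n = 31·265/739 = 11.1164; b·c/n = 331·112/739 = 50.1651
OR_MH = (5.7495 + 11.1164) / (21.6034 + 50.1651) = 16.8659 / 71.7685 = 0.23500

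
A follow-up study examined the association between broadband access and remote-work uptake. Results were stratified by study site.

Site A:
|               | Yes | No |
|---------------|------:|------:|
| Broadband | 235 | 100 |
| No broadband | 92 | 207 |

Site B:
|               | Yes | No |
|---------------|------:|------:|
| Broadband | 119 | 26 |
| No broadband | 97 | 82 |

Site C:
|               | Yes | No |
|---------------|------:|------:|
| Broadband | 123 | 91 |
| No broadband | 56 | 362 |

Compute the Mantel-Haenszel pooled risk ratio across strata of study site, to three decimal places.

RR_MH = Σ(aᵢ·n₀ᵢ/nᵢ) / Σ(cᵢ·n₁ᵢ/nᵢ), with n₁ᵢ = aᵢ+bᵢ (exposed), n₀ᵢ = cᵢ+dᵢ (unexposed), nᵢ = n₁ᵢ+n₀ᵢ.
Stratum 1 (Site A): n₁ = 335, n₀ = 299, n = 634; a·n₀/n = 235·299/634 = 110.8281; c·n₁/n = 92·335/634 = 48.6120
Stratum 2 (Site B): n₁ = 145, n₀ = 179, n = 324; a·n₀/n = 119·179/324 = 65.7438; c·n₁/n = 97·145/324 = 43.4105
Stratum 3 (Site C): n₁ = 214, n₀ = 418, n = 632; a·n₀/n = 123·418/632 = 81.3513; c·n₁/n = 56·214/632 = 18.9620
RR_MH = (110.8281 + 65.7438 + 81.3513) / (48.6120 + 43.4105 + 18.9620) = 257.9232 / 110.9845 = 2.32396

2.324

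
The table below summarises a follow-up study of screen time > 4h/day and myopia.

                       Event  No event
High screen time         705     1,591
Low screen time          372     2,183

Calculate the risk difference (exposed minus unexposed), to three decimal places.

Cells: a = 705, b = 1591, c = 372, d = 2183.
Risk in exposed = 705/2296 = 0.307056; risk in unexposed = 372/2555 = 0.145597.
Risk difference = 0.307056 − 0.145597 = 0.161459

0.161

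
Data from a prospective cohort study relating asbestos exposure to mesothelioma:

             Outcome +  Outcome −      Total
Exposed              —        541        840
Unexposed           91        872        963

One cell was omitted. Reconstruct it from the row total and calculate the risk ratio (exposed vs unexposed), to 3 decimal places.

The missing cell is in the exposed row: 840 − 541 = 299.
So a = 299, b = 541, c = 91, d = 872.
RR = [a/(a+b)] / [c/(c+d)] = (299/840) / (91/963) = 0.35595/0.09450 = 3.76684

3.767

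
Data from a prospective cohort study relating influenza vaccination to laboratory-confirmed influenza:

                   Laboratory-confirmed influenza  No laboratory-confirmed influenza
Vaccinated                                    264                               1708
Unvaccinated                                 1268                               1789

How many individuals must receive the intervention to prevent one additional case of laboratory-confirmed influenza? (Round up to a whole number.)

4

Risk in treated group = 264/1972 = 0.13387; risk in control = 1268/3057 = 0.41479.
Absolute risk reduction = 0.41479 − 0.13387 = 0.28091
NNT = 1 / ARR = 1 / 0.28091 = 3.560 → round up → 4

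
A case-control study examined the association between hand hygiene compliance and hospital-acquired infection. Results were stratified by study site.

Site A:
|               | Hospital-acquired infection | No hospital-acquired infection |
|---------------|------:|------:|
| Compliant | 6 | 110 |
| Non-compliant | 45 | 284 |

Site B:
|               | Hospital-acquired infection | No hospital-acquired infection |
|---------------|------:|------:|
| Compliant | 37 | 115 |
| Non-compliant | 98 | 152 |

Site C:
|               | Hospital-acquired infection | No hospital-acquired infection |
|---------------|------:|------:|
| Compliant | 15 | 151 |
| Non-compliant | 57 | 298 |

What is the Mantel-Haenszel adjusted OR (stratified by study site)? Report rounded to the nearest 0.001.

OR_MH = Σ(aᵢdᵢ/nᵢ) / Σ(bᵢcᵢ/nᵢ), where nᵢ is the stratum total.
Stratum 1 (Site A): n = 445; a·d/n = 6·284/445 = 3.8292; b·c/n = 110·45/445 = 11.1236
Stratum 2 (Site B): n = 402; a·d/n = 37·152/402 = 13.9900; b·c/n = 115·98/402 = 28.0348
Stratum 3 (Site C): n = 521; a·d/n = 15·298/521 = 8.5797; b·c/n = 151·57/521 = 16.5202
OR_MH = (3.8292 + 13.9900 + 8.5797) / (11.1236 + 28.0348 + 16.5202) = 26.3989 / 55.6786 = 0.47413

0.474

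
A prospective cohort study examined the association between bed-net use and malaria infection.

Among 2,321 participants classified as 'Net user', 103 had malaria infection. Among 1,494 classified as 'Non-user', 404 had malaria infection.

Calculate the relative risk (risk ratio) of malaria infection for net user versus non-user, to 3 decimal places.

0.164

From the description: a = 103, b = 2218, c = 404, d = 1090.
Risk in exposed = 103/2321 = 0.04438; risk in unexposed = 404/1494 = 0.27041.
RR = 0.04438 / 0.27041 = 0.16411
The risk is 84% lower among the exposed than among the unexposed.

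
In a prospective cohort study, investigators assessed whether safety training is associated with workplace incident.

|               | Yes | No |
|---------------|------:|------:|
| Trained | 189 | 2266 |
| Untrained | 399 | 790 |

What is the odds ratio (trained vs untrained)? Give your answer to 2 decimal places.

Cells: a = 189, b = 2266, c = 399, d = 790.
OR = (a·d)/(b·c) = (189 × 790) / (2266 × 399) = 149310 / 904134 = 0.16514
Exposure is associated with lower odds of workplace incident (OR = 0.17 < 1).

0.17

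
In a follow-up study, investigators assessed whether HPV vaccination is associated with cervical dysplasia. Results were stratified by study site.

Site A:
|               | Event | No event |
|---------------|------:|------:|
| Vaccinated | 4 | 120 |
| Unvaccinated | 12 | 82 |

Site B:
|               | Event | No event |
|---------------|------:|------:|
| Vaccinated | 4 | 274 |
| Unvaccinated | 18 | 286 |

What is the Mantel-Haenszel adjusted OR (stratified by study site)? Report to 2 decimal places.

0.23

OR_MH = Σ(aᵢdᵢ/nᵢ) / Σ(bᵢcᵢ/nᵢ), where nᵢ is the stratum total.
Stratum 1 (Site A): n = 218; a·d/n = 4·82/218 = 1.5046; b·c/n = 120·12/218 = 6.6055
Stratum 2 (Site B): n = 582; a·d/n = 4·286/582 = 1.9656; b·c/n = 274·18/582 = 8.4742
OR_MH = (1.5046 + 1.9656) / (6.6055 + 8.4742) = 3.4702 / 15.0797 = 0.23012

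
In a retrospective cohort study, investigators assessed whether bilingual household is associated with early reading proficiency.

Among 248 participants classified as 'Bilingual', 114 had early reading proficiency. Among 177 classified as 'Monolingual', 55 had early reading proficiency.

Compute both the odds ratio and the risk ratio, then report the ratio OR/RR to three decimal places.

From the description: a = 114, b = 134, c = 55, d = 122.
OR = (114·122)/(134·55) = 13908/7370 = 1.88711
Risk in exposed = 114/248 = 0.45968; risk in unexposed = 55/177 = 0.31073; RR = 1.47933
OR/RR = 1.88711 / 1.47933 = 1.27566
The outcome is not rare, so the OR lies further from 1 than the RR.

1.276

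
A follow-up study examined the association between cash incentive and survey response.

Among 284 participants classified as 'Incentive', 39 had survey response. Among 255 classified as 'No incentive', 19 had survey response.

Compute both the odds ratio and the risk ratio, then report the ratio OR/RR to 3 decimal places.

From the description: a = 39, b = 245, c = 19, d = 236.
OR = (39·236)/(245·19) = 9204/4655 = 1.97723
Risk in exposed = 39/284 = 0.13732; risk in unexposed = 19/255 = 0.07451; RR = 1.84303
OR/RR = 1.97723 / 1.84303 = 1.07281
The outcome is not rare, so the OR lies further from 1 than the RR.

1.073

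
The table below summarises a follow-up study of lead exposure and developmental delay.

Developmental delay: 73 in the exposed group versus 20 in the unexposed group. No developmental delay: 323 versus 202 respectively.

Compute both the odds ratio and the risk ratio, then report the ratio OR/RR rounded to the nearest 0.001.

1.116

From the description: a = 73, b = 323, c = 20, d = 202.
OR = (73·202)/(323·20) = 14746/6460 = 2.28266
Risk in exposed = 73/396 = 0.18434; risk in unexposed = 20/222 = 0.09009; RR = 2.04621
OR/RR = 2.28266 / 2.04621 = 1.11556
The outcome is not rare, so the OR lies further from 1 than the RR.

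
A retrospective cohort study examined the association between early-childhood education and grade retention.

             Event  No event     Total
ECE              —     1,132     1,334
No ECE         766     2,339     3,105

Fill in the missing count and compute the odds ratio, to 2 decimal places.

The missing cell is in the exposed row: 1334 − 1132 = 202.
So a = 202, b = 1132, c = 766, d = 2339.
OR = (a·d)/(b·c) = (202 × 2339) / (1132 × 766) = 472478 / 867112 = 0.54489

0.54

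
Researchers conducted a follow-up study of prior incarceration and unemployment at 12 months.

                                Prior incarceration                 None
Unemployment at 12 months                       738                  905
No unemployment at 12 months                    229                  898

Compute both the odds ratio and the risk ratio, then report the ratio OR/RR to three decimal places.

2.103

Reading the table with exposure as columns: a = 738 (Prior incarceration, case), b = 229 (Prior incarceration, non-case), c = 905 (None, case), d = 898.
OR = (738·898)/(229·905) = 662724/207245 = 3.19778
Risk in exposed = 738/967 = 0.76319; risk in unexposed = 905/1803 = 0.50194; RR = 1.52047
OR/RR = 3.19778 / 1.52047 = 2.10316
The outcome is not rare, so the OR lies further from 1 than the RR.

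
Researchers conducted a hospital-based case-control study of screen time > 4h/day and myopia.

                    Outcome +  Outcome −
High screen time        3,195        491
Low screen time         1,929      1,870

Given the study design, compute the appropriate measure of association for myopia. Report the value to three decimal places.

Cells: a = 3195, b = 491, c = 1929, d = 1870.
This is a hospital-based case-control study: participants were sampled on outcome status, so risks in the source population cannot be estimated directly — relative risk is not valid here. The odds ratio is the appropriate measure.
OR = (a·d)/(b·c) = (3195 × 1870) / (491 × 1929) = 5974650 / 947139 = 6.30810

6.308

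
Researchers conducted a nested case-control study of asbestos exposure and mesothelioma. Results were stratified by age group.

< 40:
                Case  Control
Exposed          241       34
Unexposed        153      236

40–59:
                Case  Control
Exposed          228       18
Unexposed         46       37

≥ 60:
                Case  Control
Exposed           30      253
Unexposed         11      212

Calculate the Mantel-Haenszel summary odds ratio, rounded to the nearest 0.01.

7.81

OR_MH = Σ(aᵢdᵢ/nᵢ) / Σ(bᵢcᵢ/nᵢ), where nᵢ is the stratum total.
Stratum 1 (< 40): n = 664; a·d/n = 241·236/664 = 85.6566; b·c/n = 34·153/664 = 7.8343
Stratum 2 (40–59): n = 329; a·d/n = 228·37/329 = 25.6413; b·c/n = 18·46/329 = 2.5167
Stratum 3 (≥ 60): n = 506; a·d/n = 30·212/506 = 12.5692; b·c/n = 253·11/506 = 5.5000
OR_MH = (85.6566 + 25.6413 + 12.5692) / (7.8343 + 2.5167 + 5.5000) = 123.8671 / 15.8511 = 7.81444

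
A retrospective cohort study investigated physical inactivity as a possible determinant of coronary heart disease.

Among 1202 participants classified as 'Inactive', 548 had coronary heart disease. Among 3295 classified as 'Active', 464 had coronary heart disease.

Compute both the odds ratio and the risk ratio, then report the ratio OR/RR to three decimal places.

1.579

From the description: a = 548, b = 654, c = 464, d = 2831.
OR = (548·2831)/(654·464) = 1551388/303456 = 5.11240
Risk in exposed = 548/1202 = 0.45591; risk in unexposed = 464/3295 = 0.14082; RR = 3.23753
OR/RR = 5.11240 / 3.23753 = 1.57911
The outcome is not rare, so the OR lies further from 1 than the RR.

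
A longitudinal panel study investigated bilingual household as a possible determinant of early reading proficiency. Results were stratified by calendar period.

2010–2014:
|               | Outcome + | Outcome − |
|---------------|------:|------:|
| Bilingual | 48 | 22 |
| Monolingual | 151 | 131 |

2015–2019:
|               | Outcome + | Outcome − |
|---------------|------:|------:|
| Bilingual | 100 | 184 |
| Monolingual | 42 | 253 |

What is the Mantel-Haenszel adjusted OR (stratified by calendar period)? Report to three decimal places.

OR_MH = Σ(aᵢdᵢ/nᵢ) / Σ(bᵢcᵢ/nᵢ), where nᵢ is the stratum total.
Stratum 1 (2010–2014): n = 352; a·d/n = 48·131/352 = 17.8636; b·c/n = 22·151/352 = 9.4375
Stratum 2 (2015–2019): n = 579; a·d/n = 100·253/579 = 43.6960; b·c/n = 184·42/579 = 13.3472
OR_MH = (17.8636 + 43.6960) / (9.4375 + 13.3472) = 61.5597 / 22.7847 = 2.70180

2.702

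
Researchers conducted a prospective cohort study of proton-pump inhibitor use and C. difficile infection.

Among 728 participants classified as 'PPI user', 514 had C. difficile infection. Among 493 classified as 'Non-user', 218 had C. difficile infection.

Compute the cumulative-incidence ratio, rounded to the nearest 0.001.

From the description: a = 514, b = 214, c = 218, d = 275.
Risk in exposed = 514/728 = 0.70604; risk in unexposed = 218/493 = 0.44219.
RR = 0.70604 / 0.44219 = 1.59670
The risk among the exposed is 1.60 times that among the unexposed.

1.597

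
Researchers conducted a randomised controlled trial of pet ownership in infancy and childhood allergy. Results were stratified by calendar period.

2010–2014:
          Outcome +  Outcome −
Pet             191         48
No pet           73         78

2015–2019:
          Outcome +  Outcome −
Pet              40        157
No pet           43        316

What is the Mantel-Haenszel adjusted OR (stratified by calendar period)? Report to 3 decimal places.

2.884

OR_MH = Σ(aᵢdᵢ/nᵢ) / Σ(bᵢcᵢ/nᵢ), where nᵢ is the stratum total.
Stratum 1 (2010–2014): n = 390; a·d/n = 191·78/390 = 38.2000; b·c/n = 48·73/390 = 8.9846
Stratum 2 (2015–2019): n = 556; a·d/n = 40·316/556 = 22.7338; b·c/n = 157·43/556 = 12.1421
OR_MH = (38.2000 + 22.7338) / (8.9846 + 12.1421) = 60.9338 / 21.1267 = 2.88421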